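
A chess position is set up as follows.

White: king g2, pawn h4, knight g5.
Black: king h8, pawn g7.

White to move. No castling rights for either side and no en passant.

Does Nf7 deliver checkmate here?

no

After Nf7: black king on h8; in check: yes, from the white knight on f7.
Black has 2 legal replies: Kg8, Kh7.
In check but a legal move exists → not checkmate.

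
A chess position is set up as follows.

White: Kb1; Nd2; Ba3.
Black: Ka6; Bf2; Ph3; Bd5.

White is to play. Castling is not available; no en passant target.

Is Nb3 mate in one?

no

After Nb3: black king on a6; in check: no.
Black is not in check, so this cannot be checkmate.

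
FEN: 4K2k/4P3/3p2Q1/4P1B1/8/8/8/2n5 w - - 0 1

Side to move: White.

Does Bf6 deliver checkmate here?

yes

After Bf6: black king on h8; in check: yes, from the white bishop on f6.
King squares — g7: attacked by Bf6; h7: attacked by Qg6; g8: attacked by Qg6.
Black has no legal moves → checkmate.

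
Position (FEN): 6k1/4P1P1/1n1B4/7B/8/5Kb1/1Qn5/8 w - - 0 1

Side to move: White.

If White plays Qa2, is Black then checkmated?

After Qa2: black king on g8; in check: yes, from the white queen on a2.
Black has 4 legal replies: Kh7, Kxg7, Nd5, Nc4.
In check but a legal move exists → not checkmate.

no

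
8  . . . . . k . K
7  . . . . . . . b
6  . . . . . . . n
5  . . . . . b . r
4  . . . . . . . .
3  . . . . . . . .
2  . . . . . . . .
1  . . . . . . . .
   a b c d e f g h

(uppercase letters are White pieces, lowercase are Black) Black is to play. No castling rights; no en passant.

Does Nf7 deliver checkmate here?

yes

After Nf7: white king on h8; in check: yes, from the black knight on f7.
King squares — g7: attacked by Kf8; h7: attacked by Bf5; g8: attacked by Bh7.
White has no legal moves → checkmate.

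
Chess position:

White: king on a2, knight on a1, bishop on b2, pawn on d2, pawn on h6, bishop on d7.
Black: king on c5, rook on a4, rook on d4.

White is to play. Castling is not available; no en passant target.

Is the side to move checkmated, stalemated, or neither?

neither

White to move; white king on a2.
In check: yes, from the black rook on a4.
Legal moves for White: Kb3, Kb1, Bxa4, Ba3+.
White is in check but has 4 legal moves → neither.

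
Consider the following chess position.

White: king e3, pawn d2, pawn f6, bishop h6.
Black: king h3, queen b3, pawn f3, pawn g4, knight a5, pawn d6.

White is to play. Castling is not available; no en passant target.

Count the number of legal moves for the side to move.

5

White to move; king on e3.
In check: yes, from the black queen on b3.
Legal moves: Kf4, Ke4, Kd4, Kf2, d3.
Count: 5.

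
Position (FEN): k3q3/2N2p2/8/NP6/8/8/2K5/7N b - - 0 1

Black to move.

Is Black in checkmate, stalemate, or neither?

Black to move; black king on a8.
In check: yes, from the white knight on c7.
King squares — a7: available; b7: attacked by Na5; b8: available.
Legal moves for Black: Kb8, Ka7.
Black is in check but has 2 legal moves → neither.

neither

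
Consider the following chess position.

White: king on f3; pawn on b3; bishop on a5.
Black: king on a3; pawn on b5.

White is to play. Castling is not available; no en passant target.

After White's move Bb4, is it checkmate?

no

After Bb4: black king on a3; in check: yes, from the white bishop on b4.
Black has 4 legal replies: Kxb4, Kxb3, Kb2, Ka2.
In check but a legal move exists → not checkmate.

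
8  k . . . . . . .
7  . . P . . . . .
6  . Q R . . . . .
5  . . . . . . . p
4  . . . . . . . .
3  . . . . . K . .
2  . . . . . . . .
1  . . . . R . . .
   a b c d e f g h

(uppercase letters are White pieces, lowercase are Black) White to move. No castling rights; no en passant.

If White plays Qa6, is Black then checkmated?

yes

After Qa6: black king on a8; in check: yes, from the white queen on a6.
King squares — a7: attacked by Qa6; b7: attacked by Qa6; b8: attacked by Pc7.
Black has no legal moves → checkmate.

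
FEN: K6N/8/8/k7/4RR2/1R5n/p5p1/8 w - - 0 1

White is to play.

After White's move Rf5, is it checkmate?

After Rf5: black king on a5; in check: yes, from the white rook on f5.
Black has 1 legal reply: Ka6.
In check but a legal move exists → not checkmate.

no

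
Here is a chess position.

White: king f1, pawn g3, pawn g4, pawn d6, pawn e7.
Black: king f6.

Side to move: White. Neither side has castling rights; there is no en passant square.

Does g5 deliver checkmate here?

no

After g5: black king on f6; in check: yes, from the white pawn on g5.
Black has 7 legal replies: Kg7, Kf7, Kg6, Ke6, Kxg5, Kf5, Ke5.
In check but a legal move exists → not checkmate.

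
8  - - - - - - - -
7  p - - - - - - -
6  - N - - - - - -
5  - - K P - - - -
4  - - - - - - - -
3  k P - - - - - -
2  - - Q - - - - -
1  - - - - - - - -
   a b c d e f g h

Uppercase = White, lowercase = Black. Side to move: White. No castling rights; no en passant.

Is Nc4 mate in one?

After Nc4: black king on a3; in check: yes, from the white knight on c4.
King squares — a2: attacked by Qc2; b2: attacked by Qc2; b3: attacked by Qc2; a4: attacked by Pb3; b4: attacked by Kc5.
Black has no legal moves → checkmate.

yes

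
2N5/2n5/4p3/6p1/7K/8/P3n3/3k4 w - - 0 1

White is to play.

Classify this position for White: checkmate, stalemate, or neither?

White to move; white king on h4.
In check: yes, from the black pawn on g5.
Legal moves for White: Kh5, Kxg5, Kg4, Kh3.
White is in check but has 4 legal moves → neither.

neither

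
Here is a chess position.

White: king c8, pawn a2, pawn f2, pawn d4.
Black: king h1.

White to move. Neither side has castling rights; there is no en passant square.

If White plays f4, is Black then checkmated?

After f4: black king on h1; in check: no.
Black is not in check, so this cannot be checkmate.

no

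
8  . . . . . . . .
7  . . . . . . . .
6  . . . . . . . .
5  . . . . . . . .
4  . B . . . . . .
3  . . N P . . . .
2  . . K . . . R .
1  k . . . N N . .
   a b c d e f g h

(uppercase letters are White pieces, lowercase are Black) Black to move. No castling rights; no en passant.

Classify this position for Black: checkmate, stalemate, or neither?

stalemate

Black to move; black king on a1.
In check: no.
King squares — b1: attacked by Kc2; a2: attacked by Nc3; b2: attacked by Kc2.
Legal moves for Black: none.
Not in check and no legal moves → stalemate.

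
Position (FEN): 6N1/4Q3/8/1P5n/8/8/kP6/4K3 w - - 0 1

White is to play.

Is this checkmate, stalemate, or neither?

White to move; white king on e1.
In check: no.
Legal moves for White include: Nh6, Nf6, Qf8, Qe8, Qd8, Qh7, Qg7, Qf7+, Qd7, Qc7, Qb7, Qa7+, Qf6, Qe6+, Qd6, Qg5, Qe5, Qc5, ... (list truncated; more exist).
White has legal moves and is not in check → neither.

neither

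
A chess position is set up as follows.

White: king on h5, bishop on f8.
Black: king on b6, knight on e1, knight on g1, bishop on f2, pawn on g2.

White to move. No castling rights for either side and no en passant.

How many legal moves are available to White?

11

White to move; king on h5.
In check: no.
Legal moves: Bg7, Be7, Bh6, Bd6, Bc5+, Bb4, Ba3, Kh6, Kg6, Kg5, Kg4.
Count: 11.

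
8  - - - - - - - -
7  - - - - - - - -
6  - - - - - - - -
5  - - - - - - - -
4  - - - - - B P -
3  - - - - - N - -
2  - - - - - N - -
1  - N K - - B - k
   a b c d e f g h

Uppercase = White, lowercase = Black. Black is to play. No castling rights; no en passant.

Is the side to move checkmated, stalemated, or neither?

checkmate

Black to move; black king on h1.
In check: yes, from the white knight on f2.
King squares — g1: attacked by Nf3; g2: attacked by Bf1; h2: attacked by Nf3.
Legal moves for Black: none.
In check with no legal moves → checkmate.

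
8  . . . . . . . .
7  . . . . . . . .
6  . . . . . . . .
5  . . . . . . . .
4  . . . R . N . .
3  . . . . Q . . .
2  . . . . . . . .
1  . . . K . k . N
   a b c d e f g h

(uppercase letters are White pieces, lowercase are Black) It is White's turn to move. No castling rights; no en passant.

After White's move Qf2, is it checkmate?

yes

After Qf2: black king on f1; in check: yes, from the white queen on f2.
King squares — e1: attacked by Kd1; g1: attacked by Qf2; e2: attacked by Kd1; f2: attacked by Nh1; g2: attacked by Qf2.
Black has no legal moves → checkmate.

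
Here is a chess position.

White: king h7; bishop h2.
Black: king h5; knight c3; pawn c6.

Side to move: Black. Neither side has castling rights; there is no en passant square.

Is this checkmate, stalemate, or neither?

neither

Black to move; black king on h5.
In check: no.
Legal moves for Black: Kg5, Kh4, Kg4, Nd5, Nb5, Ne4, Na4, Ne2, Na2, Nd1, Nb1, c5.
Black has 12 legal moves and is not in check → neither.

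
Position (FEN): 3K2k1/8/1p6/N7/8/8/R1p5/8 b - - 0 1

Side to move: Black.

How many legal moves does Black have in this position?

11

Black to move; king on g8.
In check: no.
Legal moves: Kh8, Kf8, Kh7, Kg7, Kf7, bxa5, b5, c1=Q, c1=R, c1=B, c1=N.
Count: 11.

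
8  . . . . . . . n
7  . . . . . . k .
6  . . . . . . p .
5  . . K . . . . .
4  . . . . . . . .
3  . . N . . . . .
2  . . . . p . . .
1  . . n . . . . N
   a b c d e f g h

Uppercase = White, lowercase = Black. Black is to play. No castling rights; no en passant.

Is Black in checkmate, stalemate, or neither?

Black to move; black king on g7.
In check: no.
Legal moves for Black: Nf7, Kg8, Kf8, Kh7, Kf7, Kh6, Kf6, Nd3+, Nb3+, Na2, g5, e1=Q, e1=R, e1=B, e1=N.
Black has 15 legal moves and is not in check → neither.

neither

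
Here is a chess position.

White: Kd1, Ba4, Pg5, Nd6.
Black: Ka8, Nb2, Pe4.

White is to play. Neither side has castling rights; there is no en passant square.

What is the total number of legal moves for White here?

White to move; king on d1.
In check: yes, from the black knight on b2.
Legal moves: Ke2, Kd2, Kc2, Ke1, Kc1.
Count: 5.

5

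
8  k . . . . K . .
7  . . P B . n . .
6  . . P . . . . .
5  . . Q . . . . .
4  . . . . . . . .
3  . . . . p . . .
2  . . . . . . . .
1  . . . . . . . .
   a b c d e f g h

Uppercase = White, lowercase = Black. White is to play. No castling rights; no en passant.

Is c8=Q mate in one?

yes

After c8=Q: black king on a8; in check: yes, from the white queen on c8.
King squares — a7: attacked by Qc5; b7: attacked by Pc6; b8: attacked by Qc8.
Black has no legal moves → checkmate.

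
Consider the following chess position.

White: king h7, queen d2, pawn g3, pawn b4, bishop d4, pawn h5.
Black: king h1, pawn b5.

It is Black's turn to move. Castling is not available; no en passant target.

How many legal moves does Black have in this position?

Black to move; king on h1.
In check: no.
Legal moves: none.
Count: 0.

0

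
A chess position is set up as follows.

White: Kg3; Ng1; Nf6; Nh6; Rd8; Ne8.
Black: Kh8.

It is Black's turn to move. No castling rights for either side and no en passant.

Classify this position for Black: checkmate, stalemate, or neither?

stalemate

Black to move; black king on h8.
In check: no.
King squares — g7: attacked by Ne8; h7: attacked by Nf6; g8: attacked by Nf6.
Legal moves for Black: none.
Not in check and no legal moves → stalemate.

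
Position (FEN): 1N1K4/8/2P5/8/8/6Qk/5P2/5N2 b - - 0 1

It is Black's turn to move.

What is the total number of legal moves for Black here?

0

Black to move; king on h3.
In check: yes, from the white queen on g3.
Legal moves: none.
Count: 0.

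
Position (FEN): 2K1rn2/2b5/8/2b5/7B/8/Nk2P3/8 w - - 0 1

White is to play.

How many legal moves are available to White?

White to move; king on c8.
In check: yes, from the black rook on e8.
Legal moves: Kxc7, Kb7, Bd8.
Count: 3.

3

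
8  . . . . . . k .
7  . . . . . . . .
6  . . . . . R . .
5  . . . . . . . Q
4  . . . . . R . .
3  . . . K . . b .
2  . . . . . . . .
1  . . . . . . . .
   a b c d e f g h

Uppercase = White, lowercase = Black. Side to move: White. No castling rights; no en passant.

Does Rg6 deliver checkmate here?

After Rg6: black king on g8; in check: yes, from the white rook on g6.
King squares — f7: attacked by Rf4; g7: attacked by Rg6; h7: attacked by Qh5; f8: attacked by Rf4; h8: attacked by Qh5.
Black has no legal moves → checkmate.

yes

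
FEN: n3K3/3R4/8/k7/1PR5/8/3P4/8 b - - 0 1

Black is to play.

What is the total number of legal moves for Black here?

4

Black to move; king on a5.
In check: yes, from the white pawn on b4.
Legal moves: Kb6, Ka6, Kb5, Ka4.
Count: 4.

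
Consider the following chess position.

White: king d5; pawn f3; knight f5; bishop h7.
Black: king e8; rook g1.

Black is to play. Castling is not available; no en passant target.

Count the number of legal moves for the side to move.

Black to move; king on e8.
In check: no.
Legal moves: Kf8, Kd8, Kf7, Kd7, Rg8, Rg7, Rg6, Rg5, Rg4, Rg3, Rg2, Rh1, Rf1, Re1, Rd1+, Rc1, Rb1, Ra1.
Count: 18.

18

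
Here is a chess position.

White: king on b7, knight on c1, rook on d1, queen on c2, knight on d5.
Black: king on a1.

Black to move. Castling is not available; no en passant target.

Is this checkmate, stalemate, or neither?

stalemate

Black to move; black king on a1.
In check: no.
King squares — b1: attacked by Qc2; a2: attacked by Nc1; b2: attacked by Qc2.
Legal moves for Black: none.
Not in check and no legal moves → stalemate.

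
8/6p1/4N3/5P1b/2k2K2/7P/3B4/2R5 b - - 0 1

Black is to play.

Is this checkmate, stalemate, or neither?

neither

Black to move; black king on c4.
In check: yes, from the white rook on c1.
Legal moves for Black: Kd5, Kb5, Kd3, Kb3.
Black is in check but has 4 legal moves → neither.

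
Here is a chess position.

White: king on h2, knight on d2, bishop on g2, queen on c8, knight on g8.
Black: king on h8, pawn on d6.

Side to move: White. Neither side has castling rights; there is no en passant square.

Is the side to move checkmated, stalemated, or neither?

White to move; white king on h2.
In check: no.
Legal moves for White include: Ne7+, Nh6+, Nf6+, Qf8, Qe8, Qd8, Qb8, Qa8, Qd7, Qc7, Qb7, Qe6, Qc6, Qa6, Qf5, Qc5, Qg4, Qc4, ... (list truncated; more exist).
White has legal moves and is not in check → neither.

neither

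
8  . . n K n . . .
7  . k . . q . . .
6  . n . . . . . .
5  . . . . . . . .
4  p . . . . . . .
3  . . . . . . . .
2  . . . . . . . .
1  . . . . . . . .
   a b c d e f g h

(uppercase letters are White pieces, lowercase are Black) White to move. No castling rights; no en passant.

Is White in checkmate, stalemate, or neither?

checkmate

White to move; white king on d8.
In check: yes, from the black queen on e7.
King squares — c7: attacked by Kb7; d7: attacked by Nb6; e7: attacked by Nc8; c8: attacked by Nb6; e8: attacked by Qe7.
Legal moves for White: none.
In check with no legal moves → checkmate.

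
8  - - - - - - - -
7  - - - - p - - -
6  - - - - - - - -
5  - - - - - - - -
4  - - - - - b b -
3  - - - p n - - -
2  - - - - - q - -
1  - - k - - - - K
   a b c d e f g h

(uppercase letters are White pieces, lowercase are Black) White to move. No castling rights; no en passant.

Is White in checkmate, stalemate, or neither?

stalemate

White to move; white king on h1.
In check: no.
King squares — g1: attacked by Qf2; g2: attacked by Qf2; h2: attacked by Qf2.
Legal moves for White: none.
Not in check and no legal moves → stalemate.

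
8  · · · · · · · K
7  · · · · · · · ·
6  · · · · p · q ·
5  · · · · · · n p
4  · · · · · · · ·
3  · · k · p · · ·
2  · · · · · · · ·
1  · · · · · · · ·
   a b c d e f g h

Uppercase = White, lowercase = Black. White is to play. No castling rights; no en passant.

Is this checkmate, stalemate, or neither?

White to move; white king on h8.
In check: no.
King squares — g7: attacked by Qg6; h7: attacked by Ng5; g8: attacked by Qg6.
Legal moves for White: none.
Not in check and no legal moves → stalemate.

stalemate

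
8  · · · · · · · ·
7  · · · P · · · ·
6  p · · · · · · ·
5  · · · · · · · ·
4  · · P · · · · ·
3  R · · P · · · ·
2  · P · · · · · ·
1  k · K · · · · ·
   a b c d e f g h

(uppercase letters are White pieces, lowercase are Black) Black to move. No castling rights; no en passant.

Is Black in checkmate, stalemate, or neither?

checkmate

Black to move; black king on a1.
In check: yes, from the white rook on a3.
King squares — b1: attacked by Kc1; a2: attacked by Ra3; b2: attacked by Kc1.
Legal moves for Black: none.
In check with no legal moves → checkmate.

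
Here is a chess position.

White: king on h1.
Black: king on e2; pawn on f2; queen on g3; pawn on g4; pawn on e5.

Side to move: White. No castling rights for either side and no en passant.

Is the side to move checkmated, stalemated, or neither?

stalemate

White to move; white king on h1.
In check: no.
King squares — g1: attacked by Pf2; g2: attacked by Qg3; h2: attacked by Qg3.
Legal moves for White: none.
Not in check and no legal moves → stalemate.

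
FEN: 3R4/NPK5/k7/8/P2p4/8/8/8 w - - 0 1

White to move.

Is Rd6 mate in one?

After Rd6: black king on a6; in check: yes, from the white rook on d6.
Black has 2 legal replies: Kxa7, Ka5.
In check but a legal move exists → not checkmate.

no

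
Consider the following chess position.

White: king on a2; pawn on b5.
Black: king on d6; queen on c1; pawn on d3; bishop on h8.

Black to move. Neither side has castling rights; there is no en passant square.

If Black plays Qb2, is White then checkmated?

After Qb2: white king on a2; in check: yes, from the black queen on b2.
King squares — a1: attacked by Qb2; b1: attacked by Qb2; b2: attacked by Bh8; a3: attacked by Qb2; b3: attacked by Qb2.
White has no legal moves → checkmate.

yes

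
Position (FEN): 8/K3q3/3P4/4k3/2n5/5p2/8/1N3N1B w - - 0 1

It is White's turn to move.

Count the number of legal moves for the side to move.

White to move; king on a7.
In check: yes, from the black queen on e7.
Legal moves: Kb8, Ka8, Ka6, dxe7, d7.
Count: 5.

5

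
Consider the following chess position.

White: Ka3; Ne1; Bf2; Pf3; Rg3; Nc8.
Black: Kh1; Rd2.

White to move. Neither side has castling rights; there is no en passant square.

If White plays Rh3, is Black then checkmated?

After Rh3: black king on h1; in check: yes, from the white rook on h3.
King squares — g1: attacked by Bf2; g2: attacked by Ne1; h2: attacked by Rh3.
Black has no legal moves → checkmate.

yes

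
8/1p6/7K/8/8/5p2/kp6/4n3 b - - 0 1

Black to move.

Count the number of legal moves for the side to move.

Black to move; king on a2.
In check: no.
Legal moves: Kb3, Ka3, Kb1, Ka1, Nd3, Ng2, Nc2, b6, f2, b1=Q, b1=R, b1=B, b1=N, b5.
Count: 14.

14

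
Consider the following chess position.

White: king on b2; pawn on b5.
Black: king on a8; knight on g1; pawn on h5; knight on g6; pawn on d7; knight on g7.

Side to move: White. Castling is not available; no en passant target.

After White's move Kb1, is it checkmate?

no

After Kb1: black king on a8; in check: no.
Black is not in check, so this cannot be checkmate.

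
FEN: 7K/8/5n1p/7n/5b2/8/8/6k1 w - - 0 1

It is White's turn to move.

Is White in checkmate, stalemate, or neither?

stalemate

White to move; white king on h8.
In check: no.
King squares — g7: attacked by Nh5; h7: attacked by Nf6; g8: attacked by Nf6.
Legal moves for White: none.
Not in check and no legal moves → stalemate.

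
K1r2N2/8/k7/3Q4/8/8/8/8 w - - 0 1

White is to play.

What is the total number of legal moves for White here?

0

White to move; king on a8.
In check: yes, from the black rook on c8.
Legal moves: none.
Count: 0.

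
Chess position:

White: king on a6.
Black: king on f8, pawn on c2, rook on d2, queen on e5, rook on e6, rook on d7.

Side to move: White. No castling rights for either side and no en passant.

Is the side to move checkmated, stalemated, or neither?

White to move; white king on a6.
In check: yes, from the black rook on e6.
King squares — a5: attacked by Qe5; b5: attacked by Qe5; b6: attacked by Re6; a7: attacked by Rd7; b7: attacked by Rd7.
Legal moves for White: none.
In check with no legal moves → checkmate.

checkmate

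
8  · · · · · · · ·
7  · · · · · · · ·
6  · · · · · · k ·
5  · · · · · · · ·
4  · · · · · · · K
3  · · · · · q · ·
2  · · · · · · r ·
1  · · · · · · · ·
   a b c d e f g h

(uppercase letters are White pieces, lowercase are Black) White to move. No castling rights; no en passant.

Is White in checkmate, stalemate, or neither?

White to move; white king on h4.
In check: no.
King squares — g3: attacked by Rg2; h3: attacked by Qf3; g4: attacked by Rg2; g5: attacked by Rg2; h5: attacked by Qf3.
Legal moves for White: none.
Not in check and no legal moves → stalemate.

stalemate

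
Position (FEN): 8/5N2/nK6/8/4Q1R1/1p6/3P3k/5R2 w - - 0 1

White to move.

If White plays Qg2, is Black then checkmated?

After Qg2: black king on h2; in check: yes, from the white queen on g2.
King squares — g1: attacked by Rf1; h1: attacked by Rf1; g2: attacked by Rg4; g3: attacked by Qg2; h3: attacked by Qg2.
Black has no legal moves → checkmate.

yes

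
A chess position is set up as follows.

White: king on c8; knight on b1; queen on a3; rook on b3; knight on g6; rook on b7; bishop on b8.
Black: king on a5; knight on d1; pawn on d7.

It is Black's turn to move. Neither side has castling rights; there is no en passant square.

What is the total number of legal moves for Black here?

Black to move; king on a5.
In check: yes, from the white queen on a3.
Legal moves: none.
Count: 0.

0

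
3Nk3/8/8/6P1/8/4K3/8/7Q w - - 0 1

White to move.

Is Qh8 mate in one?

After Qh8: black king on e8; in check: yes, from the white queen on h8.
Black has 2 legal replies: Ke7, Kd7.
In check but a legal move exists → not checkmate.

no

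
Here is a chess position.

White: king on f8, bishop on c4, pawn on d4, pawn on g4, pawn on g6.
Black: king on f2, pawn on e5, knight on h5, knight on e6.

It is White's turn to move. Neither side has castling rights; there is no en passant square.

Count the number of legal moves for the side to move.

White to move; king on f8.
In check: yes, from the black knight on e6.
Legal moves: Kg8, Ke8, Kf7, Ke7, Bxe6.
Count: 5.

5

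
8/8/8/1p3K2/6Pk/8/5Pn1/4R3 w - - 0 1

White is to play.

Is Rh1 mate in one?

yes

After Rh1: black king on h4; in check: yes, from the white rook on h1.
King squares — g3: attacked by Pf2; h3: attacked by Rh1; g4: attacked by Kf5; g5: attacked by Kf5; h5: attacked by Rh1.
Black has no legal moves → checkmate.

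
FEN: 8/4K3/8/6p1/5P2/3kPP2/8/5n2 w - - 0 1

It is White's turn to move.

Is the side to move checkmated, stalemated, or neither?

neither

White to move; white king on e7.
In check: no.
Legal moves for White: Kf8, Ke8, Kd8, Kf7, Kd7, Kf6, Ke6, Kd6, fxg5, f5, e4.
White has 11 legal moves and is not in check → neither.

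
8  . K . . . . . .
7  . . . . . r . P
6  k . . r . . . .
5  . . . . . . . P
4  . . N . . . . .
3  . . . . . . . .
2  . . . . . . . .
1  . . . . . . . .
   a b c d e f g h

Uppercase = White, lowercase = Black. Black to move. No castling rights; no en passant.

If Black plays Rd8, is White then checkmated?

yes

After Rd8: white king on b8; in check: yes, from the black rook on d8.
King squares — a7: attacked by Ka6; b7: attacked by Ka6; c7: attacked by Rf7; a8: attacked by Rd8; c8: attacked by Rd8.
White has no legal moves → checkmate.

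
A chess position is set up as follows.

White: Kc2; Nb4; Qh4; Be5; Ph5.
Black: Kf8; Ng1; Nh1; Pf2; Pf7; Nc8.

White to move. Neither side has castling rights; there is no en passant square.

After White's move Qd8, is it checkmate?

yes

After Qd8: black king on f8; in check: yes, from the white queen on d8.
King squares — e7: attacked by Qd8; f7: own pawn; g7: attacked by Be5; e8: attacked by Qd8; g8: attacked by Qd8.
Black has no legal moves → checkmate.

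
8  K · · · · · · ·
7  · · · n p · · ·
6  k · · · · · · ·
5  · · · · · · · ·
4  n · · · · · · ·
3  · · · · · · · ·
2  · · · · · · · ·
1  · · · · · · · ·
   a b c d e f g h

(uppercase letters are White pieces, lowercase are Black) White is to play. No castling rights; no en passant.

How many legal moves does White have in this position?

White to move; king on a8.
In check: no.
Legal moves: none.
Count: 0.

0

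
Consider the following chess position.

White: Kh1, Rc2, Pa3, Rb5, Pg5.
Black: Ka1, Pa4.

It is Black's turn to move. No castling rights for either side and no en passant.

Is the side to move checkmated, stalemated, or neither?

Black to move; black king on a1.
In check: no.
King squares — b1: attacked by Rb5; a2: attacked by Rc2; b2: attacked by Rc2.
Legal moves for Black: none.
Not in check and no legal moves → stalemate.

stalemate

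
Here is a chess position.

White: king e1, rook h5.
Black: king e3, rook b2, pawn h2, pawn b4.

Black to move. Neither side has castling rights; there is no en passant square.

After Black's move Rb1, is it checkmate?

After Rb1: white king on e1; in check: yes, from the black rook on b1.
King squares — d1: attacked by Rb1; f1: attacked by Rb1; d2: attacked by Ke3; e2: attacked by Ke3; f2: attacked by Ke3.
White has no legal moves → checkmate.

yes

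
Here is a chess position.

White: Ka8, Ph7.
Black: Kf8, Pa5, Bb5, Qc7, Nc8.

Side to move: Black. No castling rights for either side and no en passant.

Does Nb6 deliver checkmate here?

After Nb6: white king on a8; in check: yes, from the black knight on b6.
King squares — a7: attacked by Qc7; b7: attacked by Qc7; b8: attacked by Qc7.
White has no legal moves → checkmate.

yes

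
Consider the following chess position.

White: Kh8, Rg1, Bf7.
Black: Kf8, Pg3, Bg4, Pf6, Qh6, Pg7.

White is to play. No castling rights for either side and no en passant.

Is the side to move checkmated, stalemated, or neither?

White to move; white king on h8.
In check: yes, from the black queen on h6.
King squares — g7: attacked by Qh6; h7: attacked by Qh6; g8: attacked by Kf8.
Legal moves for White: none.
In check with no legal moves → checkmate.

checkmate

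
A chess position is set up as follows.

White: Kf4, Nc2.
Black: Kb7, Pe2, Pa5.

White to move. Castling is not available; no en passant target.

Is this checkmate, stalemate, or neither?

White to move; white king on f4.
In check: no.
Legal moves for White: Kg5, Kf5, Ke5, Kg4, Ke4, Kg3, Kf3, Ke3, Nd4, Nb4, Ne3, Na3, Ne1, Na1.
White has 14 legal moves and is not in check → neither.

neither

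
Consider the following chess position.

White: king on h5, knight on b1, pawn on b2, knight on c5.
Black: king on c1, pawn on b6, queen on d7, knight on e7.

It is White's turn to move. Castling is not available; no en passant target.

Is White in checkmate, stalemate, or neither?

White to move; white king on h5.
In check: no.
Legal moves for White: Kh6, Kg5, Kh4, Nxd7, Nb7, Ne6, Na6, Ne4, Na4, Nd3+, Nb3+, Nc3, Na3, Nd2, b3, b4.
White has 16 legal moves and is not in check → neither.

neither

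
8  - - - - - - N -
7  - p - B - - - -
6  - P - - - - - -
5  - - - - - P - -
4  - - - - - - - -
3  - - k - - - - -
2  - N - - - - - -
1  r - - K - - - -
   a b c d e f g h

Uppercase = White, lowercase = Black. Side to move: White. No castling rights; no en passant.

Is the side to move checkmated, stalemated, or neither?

neither

White to move; white king on d1.
In check: yes, from the black rook on a1.
Legal moves for White: Ke2.
White is in check but has 1 legal move → neither.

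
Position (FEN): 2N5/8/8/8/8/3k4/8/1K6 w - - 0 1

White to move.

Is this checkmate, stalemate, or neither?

White to move; white king on b1.
In check: no.
Legal moves for White: Ne7, Na7, Nd6, Nb6, Kb2, Ka2, Kc1, Ka1.
White has 8 legal moves and is not in check → neither.

neither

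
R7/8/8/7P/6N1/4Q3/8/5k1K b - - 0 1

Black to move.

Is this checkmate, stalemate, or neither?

stalemate

Black to move; black king on f1.
In check: no.
King squares — e1: attacked by Qe3; g1: attacked by Kh1; e2: attacked by Qe3; f2: attacked by Qe3; g2: attacked by Kh1.
Legal moves for Black: none.
Not in check and no legal moves → stalemate.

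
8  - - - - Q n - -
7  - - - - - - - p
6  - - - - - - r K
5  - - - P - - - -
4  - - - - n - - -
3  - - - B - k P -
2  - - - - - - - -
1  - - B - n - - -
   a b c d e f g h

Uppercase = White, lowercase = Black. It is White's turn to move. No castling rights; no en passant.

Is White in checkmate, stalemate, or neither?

White to move; white king on h6.
In check: yes, from the black rook on g6.
King squares — g5: attacked by Ne4; h5: available; g6: attacked by Ph7; g7: attacked by Rg6; h7: attacked by Nf8.
Legal moves for White: Kh5, Qxg6.
White is in check but has 2 legal moves → neither.

neither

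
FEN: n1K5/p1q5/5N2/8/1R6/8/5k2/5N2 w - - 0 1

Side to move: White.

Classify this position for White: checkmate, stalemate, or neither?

checkmate

White to move; white king on c8.
In check: yes, from the black queen on c7.
King squares — b7: attacked by Qc7; c7: attacked by Na8; d7: attacked by Qc7; b8: attacked by Qc7; d8: attacked by Qc7.
Legal moves for White: none.
In check with no legal moves → checkmate.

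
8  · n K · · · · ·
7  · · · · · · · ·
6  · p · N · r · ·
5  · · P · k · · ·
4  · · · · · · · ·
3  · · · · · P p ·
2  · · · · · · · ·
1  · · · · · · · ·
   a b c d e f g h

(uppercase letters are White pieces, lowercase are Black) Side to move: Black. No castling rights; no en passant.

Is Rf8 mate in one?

After Rf8: white king on c8; in check: yes, from the black rook on f8.
White has 3 legal replies: Kc7, Kb7, Ne8.
In check but a legal move exists → not checkmate.

no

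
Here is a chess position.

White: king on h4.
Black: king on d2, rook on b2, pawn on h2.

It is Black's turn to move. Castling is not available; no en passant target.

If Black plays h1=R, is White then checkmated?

After h1=R: white king on h4; in check: yes, from the black rook on h1.
White has 3 legal replies: Kg5, Kg4, Kg3.
In check but a legal move exists → not checkmate.

no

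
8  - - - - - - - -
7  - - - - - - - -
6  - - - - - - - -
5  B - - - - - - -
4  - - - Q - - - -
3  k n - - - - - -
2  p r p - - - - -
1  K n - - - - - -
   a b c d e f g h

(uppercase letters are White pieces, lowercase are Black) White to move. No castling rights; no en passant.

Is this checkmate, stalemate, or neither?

checkmate

White to move; white king on a1.
In check: yes, from the black knight on b3.
King squares — b1: attacked by Pa2; a2: attacked by Rb2; b2: attacked by Ka3.
Legal moves for White: none.
In check with no legal moves → checkmate.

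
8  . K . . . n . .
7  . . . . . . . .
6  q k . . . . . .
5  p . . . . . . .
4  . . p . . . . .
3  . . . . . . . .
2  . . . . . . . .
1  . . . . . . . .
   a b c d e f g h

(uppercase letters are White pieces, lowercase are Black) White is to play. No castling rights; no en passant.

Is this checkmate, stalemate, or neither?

stalemate

White to move; white king on b8.
In check: no.
King squares — a7: attacked by Qa6; b7: attacked by Qa6; c7: attacked by Kb6; a8: attacked by Qa6; c8: attacked by Qa6.
Legal moves for White: none.
Not in check and no legal moves → stalemate.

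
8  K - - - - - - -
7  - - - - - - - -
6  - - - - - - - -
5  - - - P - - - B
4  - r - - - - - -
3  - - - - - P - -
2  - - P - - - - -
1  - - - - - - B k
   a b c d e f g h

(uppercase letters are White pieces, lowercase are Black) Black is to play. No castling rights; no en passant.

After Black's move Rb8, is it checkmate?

After Rb8: white king on a8; in check: yes, from the black rook on b8.
White has 2 legal replies: Kxb8, Ka7.
In check but a legal move exists → not checkmate.

no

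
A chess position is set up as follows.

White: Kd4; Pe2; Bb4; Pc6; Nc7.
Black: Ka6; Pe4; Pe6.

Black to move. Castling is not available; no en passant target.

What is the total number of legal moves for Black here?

Black to move; king on a6.
In check: yes, from the white knight on c7.
Legal moves: Ka7, Kb6.
Count: 2.

2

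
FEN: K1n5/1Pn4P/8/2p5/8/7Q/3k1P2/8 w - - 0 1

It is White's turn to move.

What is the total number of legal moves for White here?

White to move; king on a8.
In check: yes, from the black knight on c7.
Legal moves: Kb8.
Count: 1.

1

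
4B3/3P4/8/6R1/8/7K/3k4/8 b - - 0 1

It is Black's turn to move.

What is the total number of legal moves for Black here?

8

Black to move; king on d2.
In check: no.
Legal moves: Ke3, Kd3, Kc3, Ke2, Kc2, Ke1, Kd1, Kc1.
Count: 8.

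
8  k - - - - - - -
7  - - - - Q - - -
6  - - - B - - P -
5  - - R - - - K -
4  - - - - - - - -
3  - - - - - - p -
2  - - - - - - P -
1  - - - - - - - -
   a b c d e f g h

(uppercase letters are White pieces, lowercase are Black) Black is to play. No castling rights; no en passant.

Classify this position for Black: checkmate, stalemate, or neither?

stalemate

Black to move; black king on a8.
In check: no.
King squares — a7: attacked by Qe7; b7: attacked by Qe7; b8: attacked by Bd6.
Legal moves for Black: none.
Not in check and no legal moves → stalemate.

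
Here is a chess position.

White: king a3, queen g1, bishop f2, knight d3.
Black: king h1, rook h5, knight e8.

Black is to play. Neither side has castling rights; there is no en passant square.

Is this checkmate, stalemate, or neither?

checkmate

Black to move; black king on h1.
In check: yes, from the white queen on g1.
King squares — g1: attacked by Bf2; g2: attacked by Qg1; h2: attacked by Qg1.
Legal moves for Black: none.
In check with no legal moves → checkmate.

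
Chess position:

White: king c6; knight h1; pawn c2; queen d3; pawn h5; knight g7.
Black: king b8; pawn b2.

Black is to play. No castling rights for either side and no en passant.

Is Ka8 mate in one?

no

After Ka8: white king on c6; in check: no.
White is not in check, so this cannot be checkmate.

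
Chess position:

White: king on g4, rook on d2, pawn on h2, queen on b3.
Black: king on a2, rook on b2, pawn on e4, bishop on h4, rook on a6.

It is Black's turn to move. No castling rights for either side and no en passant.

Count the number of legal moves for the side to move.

Black to move; king on a2.
In check: yes, from the white queen on b3.
Legal moves: Kxb3, Kb1, Ka1.
Count: 3.

3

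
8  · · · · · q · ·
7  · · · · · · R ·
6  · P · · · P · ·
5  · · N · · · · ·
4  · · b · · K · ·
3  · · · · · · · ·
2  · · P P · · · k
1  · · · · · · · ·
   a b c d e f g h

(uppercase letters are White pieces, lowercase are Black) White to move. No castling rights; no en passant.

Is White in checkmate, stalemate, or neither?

neither

White to move; white king on f4.
In check: no.
Legal moves for White include: Rg8, Rh7+, Rf7, Re7, Rd7, Rc7, Rb7, Ra7, Rg6, Rg5, Rg4, Rg3, Rg2+, Rg1, Nd7, Nb7, Ne6, Na6, ... (list truncated; more exist).
White has legal moves and is not in check → neither.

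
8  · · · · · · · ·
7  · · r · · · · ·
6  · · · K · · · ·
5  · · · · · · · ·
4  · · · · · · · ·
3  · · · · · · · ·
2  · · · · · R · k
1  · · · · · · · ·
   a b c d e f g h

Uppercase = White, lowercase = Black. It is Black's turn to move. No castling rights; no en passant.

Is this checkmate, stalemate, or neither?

neither

Black to move; black king on h2.
In check: yes, from the white rook on f2.
Legal moves for Black: Kh3, Kg3, Kh1, Kg1.
Black is in check but has 4 legal moves → neither.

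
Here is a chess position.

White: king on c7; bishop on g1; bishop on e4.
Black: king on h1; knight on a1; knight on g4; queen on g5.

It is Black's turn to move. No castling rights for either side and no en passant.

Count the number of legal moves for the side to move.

Black to move; king on h1.
In check: yes, from the white bishop on e4.
Legal moves: Kxg1.
Count: 1.

1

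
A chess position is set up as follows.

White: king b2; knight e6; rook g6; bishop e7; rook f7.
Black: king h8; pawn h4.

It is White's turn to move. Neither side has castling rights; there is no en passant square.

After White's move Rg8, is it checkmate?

no

After Rg8: black king on h8; in check: yes, from the white rook on g8.
Black has 1 legal reply: Kxg8.
In check but a legal move exists → not checkmate.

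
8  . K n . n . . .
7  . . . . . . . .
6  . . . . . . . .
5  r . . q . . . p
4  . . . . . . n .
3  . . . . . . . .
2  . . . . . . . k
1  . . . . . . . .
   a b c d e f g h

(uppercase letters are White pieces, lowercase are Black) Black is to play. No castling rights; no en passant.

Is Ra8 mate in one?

After Ra8: white king on b8; in check: yes, from the black rook on a8.
King squares — a7: attacked by Ra8; b7: attacked by Qd5; c7: attacked by Ne8; a8: attacked by Qd5; c8: attacked by Ra8.
White has no legal moves → checkmate.

yes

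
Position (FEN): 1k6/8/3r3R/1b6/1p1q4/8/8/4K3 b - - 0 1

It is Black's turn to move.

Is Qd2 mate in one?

yes

After Qd2: white king on e1; in check: yes, from the black queen on d2.
King squares — d1: attacked by Qd2; f1: attacked by Bb5; d2: attacked by Rd6; e2: attacked by Qd2; f2: attacked by Qd2.
White has no legal moves → checkmate.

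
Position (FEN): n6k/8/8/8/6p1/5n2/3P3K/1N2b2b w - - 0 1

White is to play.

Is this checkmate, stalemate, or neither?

White to move; white king on h2.
In check: yes, from the black knight on f3.
King squares — g1: attacked by Nf3; h1: available; g2: attacked by Bh1; g3: attacked by Be1; h3: attacked by Pg4.
Legal moves for White: Kxh1.
White is in check but has 1 legal move → neither.

neither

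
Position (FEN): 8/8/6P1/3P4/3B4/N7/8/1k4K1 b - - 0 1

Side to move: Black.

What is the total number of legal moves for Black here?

Black to move; king on b1.
In check: yes, from the white knight on a3.
Legal moves: Ka2, Kc1.
Count: 2.

2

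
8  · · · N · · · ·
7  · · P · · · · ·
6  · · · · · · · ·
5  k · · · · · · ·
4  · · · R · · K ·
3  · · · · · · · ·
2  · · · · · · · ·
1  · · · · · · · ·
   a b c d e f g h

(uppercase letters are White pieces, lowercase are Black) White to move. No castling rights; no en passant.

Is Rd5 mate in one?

no

After Rd5: black king on a5; in check: yes, from the white rook on d5.
Black has 4 legal replies: Kb6, Ka6, Kb4, Ka4.
In check but a legal move exists → not checkmate.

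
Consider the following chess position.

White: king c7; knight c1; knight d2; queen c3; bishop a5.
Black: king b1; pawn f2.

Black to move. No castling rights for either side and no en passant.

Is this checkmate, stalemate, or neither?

checkmate

Black to move; black king on b1.
In check: yes, from the white knight on d2.
King squares — a1: attacked by Qc3; c1: attacked by Qc3; a2: attacked by Nc1; b2: attacked by Qc3; c2: attacked by Qc3.
Legal moves for Black: none.
In check with no legal moves → checkmate.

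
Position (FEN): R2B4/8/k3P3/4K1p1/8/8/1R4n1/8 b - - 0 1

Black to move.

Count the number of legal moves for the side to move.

0

Black to move; king on a6.
In check: yes, from the white rook on a8.
Legal moves: none.
Count: 0.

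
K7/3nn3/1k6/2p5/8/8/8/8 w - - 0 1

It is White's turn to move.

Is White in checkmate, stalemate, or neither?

White to move; white king on a8.
In check: no.
King squares — a7: attacked by Kb6; b7: attacked by Kb6; b8: attacked by Nd7.
Legal moves for White: none.
Not in check and no legal moves → stalemate.

stalemate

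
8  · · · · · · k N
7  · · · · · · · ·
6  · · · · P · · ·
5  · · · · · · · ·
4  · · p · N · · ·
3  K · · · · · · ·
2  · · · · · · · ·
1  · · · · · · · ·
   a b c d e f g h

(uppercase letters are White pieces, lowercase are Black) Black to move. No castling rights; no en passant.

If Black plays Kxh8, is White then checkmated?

no

After Kxh8: white king on a3; in check: no.
White is not in check, so this cannot be checkmate.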